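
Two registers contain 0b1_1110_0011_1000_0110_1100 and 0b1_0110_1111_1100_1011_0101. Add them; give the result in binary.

0b1101010011010100100001

Add column by column in base 2, right to left:
  0+1 = 1
  0+0 = 0
  1+1 = 0 carry 1
  1+0+1 = 0 carry 1
  0+1+1 = 0 carry 1
  1+1+1 = 1 carry 1
  1+0+1 = 0 carry 1
  0+1+1 = 0 carry 1
  0+0+1 = 1
  0+0 = 0
  0+1 = 1
  1+1 = 0 carry 1
  1+1+1 = 1 carry 1
  1+1+1 = 1 carry 1
  0+1+1 = 0 carry 1
  0+1+1 = 0 carry 1
  0+0+1 = 1
  1+1 = 0 carry 1
  1+1+1 = 1 carry 1
  1+0+1 = 0 carry 1
  1+1+1 = 1 carry 1
  final carry 1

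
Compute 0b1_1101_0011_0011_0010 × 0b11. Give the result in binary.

Multiply each base-2 digit by 3, carrying:
  0×3 = 0 → write 0
  1×3 = 3 → write 1 carry 1
  0×3+1 = 1 → write 1
  0×3 = 0 → write 0
  1×3 = 3 → write 1 carry 1
  1×3+1 = 4 → write 0 carry 2
  0×3+2 = 2 → write 0 carry 1
  0×3+1 = 1 → write 1
  1×3 = 3 → write 1 carry 1
  1×3+1 = 4 → write 0 carry 2
  0×3+2 = 2 → write 0 carry 1
  0×3+1 = 1 → write 1
  1×3 = 3 → write 1 carry 1
  0×3+1 = 1 → write 1
  1×3 = 3 → write 1 carry 1
  1×3+1 = 4 → write 0 carry 2
  1×3+2 = 5 → write 1 carry 2
  remaining carry: 10

0b1010111100110010110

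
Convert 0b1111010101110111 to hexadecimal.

Group the bits into nibbles: 1111 0101 0111 0111 → F577.

0xF577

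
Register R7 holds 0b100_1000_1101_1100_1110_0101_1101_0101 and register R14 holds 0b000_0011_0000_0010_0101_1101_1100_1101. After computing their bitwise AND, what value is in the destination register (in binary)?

0b0000000000000000100010111000101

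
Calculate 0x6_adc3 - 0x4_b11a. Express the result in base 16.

0x1fca9

Subtract column by column in base 16:
  3-a → 9 (borrow)
  c-1-1 → a
  d-1 → c
  a-b → f (borrow)
  6-4-1 → 1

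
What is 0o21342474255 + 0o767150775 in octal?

Add column by column in base 8, right to left:
  5+5 = 2 carry 1
  5+7+1 = 5 carry 1
  2+7+1 = 2 carry 1
  4+0+1 = 5
  7+5 = 4 carry 1
  4+1+1 = 6
  2+7 = 1 carry 1
  4+6+1 = 3 carry 1
  3+7+1 = 3 carry 1
  1+0+1 = 2
  2+0 = 2

0o22331645252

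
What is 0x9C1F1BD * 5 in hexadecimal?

0x30C9B8B1

Multiply each base-16 digit by 5, carrying:
  D×5 = 65 → write 1 carry 4
  B×5+4 = 59 → write B carry 3
  1×5+3 = 8 → write 8
  F×5 = 75 → write B carry 4
  1×5+4 = 9 → write 9
  C×5 = 60 → write C carry 3
  9×5+3 = 48 → write 0 carry 3
  remaining carry: 3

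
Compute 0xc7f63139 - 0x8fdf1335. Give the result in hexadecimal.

0x38171e04

Subtract column by column in base 16:
  9-5 → 4
  3-3 → 0
  1-3 → e (borrow)
  3-1-1 → 1
  6-f → 7 (borrow)
  f-d-1 → 1
  7-f → 8 (borrow)
  c-8-1 → 3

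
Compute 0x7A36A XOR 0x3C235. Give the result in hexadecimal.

0x4615F

XOR each hex digit independently (no carries):
  7^3=4, A^C=6, 3^2=1, 6^3=5, A^5=F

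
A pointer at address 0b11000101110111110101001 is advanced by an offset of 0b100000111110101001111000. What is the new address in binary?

Add column by column in base 2, right to left:
  1+0 = 1
  0+0 = 0
  0+0 = 0
  1+1 = 0 carry 1
  0+1+1 = 0 carry 1
  1+1+1 = 1 carry 1
  0+1+1 = 0 carry 1
  1+0+1 = 0 carry 1
  1+0+1 = 0 carry 1
  1+1+1 = 1 carry 1
  1+0+1 = 0 carry 1
  1+1+1 = 1 carry 1
  0+0+1 = 1
  1+1 = 0 carry 1
  1+1+1 = 1 carry 1
  1+1+1 = 1 carry 1
  0+1+1 = 0 carry 1
  1+1+1 = 1 carry 1
  0+0+1 = 1
  0+0 = 0
  0+0 = 0
  1+0 = 1
  1+0 = 1
  0+1 = 1

0b111001101101101000100001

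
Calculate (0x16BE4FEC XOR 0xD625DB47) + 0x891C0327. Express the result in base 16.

First 0x16BE4FEC XOR 0xD625DB47 = 0xC09B94AB.
Add column by column in base 16, right to left:
  B+7 = 2 carry 1
  A+2+1 = D
  4+3 = 7
  9+0 = 9
  B+C = 7 carry 1
  9+1+1 = B
  0+9 = 9
  C+8 = 4 carry 1
  final carry 1

0x149B797D2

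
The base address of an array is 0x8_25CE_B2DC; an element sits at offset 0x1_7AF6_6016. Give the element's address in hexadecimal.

0x9A0C512F2

Add column by column in base 16, right to left:
  C+6 = 2 carry 1
  D+1+1 = F
  2+0 = 2
  B+6 = 1 carry 1
  E+6+1 = 5 carry 1
  C+F+1 = C carry 1
  5+A+1 = 0 carry 1
  2+7+1 = A
  8+1 = 9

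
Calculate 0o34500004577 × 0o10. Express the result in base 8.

Multiply each base-8 digit by 8, carrying:
  7×8 = 56 → write 0 carry 7
  7×8+7 = 63 → write 7 carry 7
  5×8+7 = 47 → write 7 carry 5
  4×8+5 = 37 → write 5 carry 4
  0×8+4 = 4 → write 4
  0×8 = 0 → write 0
  0×8 = 0 → write 0
  0×8 = 0 → write 0
  5×8 = 40 → write 0 carry 5
  4×8+5 = 37 → write 5 carry 4
  3×8+4 = 28 → write 4 carry 3
  remaining carry: 3

0o345000045770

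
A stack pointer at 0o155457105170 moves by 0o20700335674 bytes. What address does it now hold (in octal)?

0o176357443064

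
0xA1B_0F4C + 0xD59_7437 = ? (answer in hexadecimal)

0x17748383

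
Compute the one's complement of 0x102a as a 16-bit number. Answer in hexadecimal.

Each hex digit d becomes f−d:
  1→e, 0→f, 2→d, a→5

0xefd5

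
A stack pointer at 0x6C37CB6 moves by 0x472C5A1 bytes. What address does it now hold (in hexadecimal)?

0xB364257

Add column by column in base 16, right to left:
  6+1 = 7
  B+A = 5 carry 1
  C+5+1 = 2 carry 1
  7+C+1 = 4 carry 1
  3+2+1 = 6
  C+7 = 3 carry 1
  6+4+1 = B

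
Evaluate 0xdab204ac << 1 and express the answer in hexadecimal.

0x1b5640958

1 bits is not a whole number of base-16 digits; in binary: 11011010101100100000010010101100 << 1 = 110110101011001000000100101011000.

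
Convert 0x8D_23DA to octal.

0o43221732

Expand each hex digit to 4 bits: 8=1000 D=1101 2=0010 3=0011 D=1101 A=1010.
Group the bits in threes: 100 011 010 010 001 111 011 010 → 43221732.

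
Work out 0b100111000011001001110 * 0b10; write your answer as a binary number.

Multiply each base-2 digit by 2, carrying:
  0×2 = 0 → write 0
  1×2 = 2 → write 0 carry 1
  1×2+1 = 3 → write 1 carry 1
  1×2+1 = 3 → write 1 carry 1
  0×2+1 = 1 → write 1
  0×2 = 0 → write 0
  1×2 = 2 → write 0 carry 1
  0×2+1 = 1 → write 1
  0×2 = 0 → write 0
  1×2 = 2 → write 0 carry 1
  1×2+1 = 3 → write 1 carry 1
  0×2+1 = 1 → write 1
  0×2 = 0 → write 0
  0×2 = 0 → write 0
  0×2 = 0 → write 0
  1×2 = 2 → write 0 carry 1
  1×2+1 = 3 → write 1 carry 1
  1×2+1 = 3 → write 1 carry 1
  0×2+1 = 1 → write 1
  0×2 = 0 → write 0
  1×2 = 2 → write 0 carry 1
  remaining carry: 1

0b1001110000110010011100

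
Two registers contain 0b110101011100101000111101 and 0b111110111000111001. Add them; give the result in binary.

0b110110011011100001110110

Add column by column in base 2, right to left:
  1+1 = 0 carry 1
  0+0+1 = 1
  1+0 = 1
  1+1 = 0 carry 1
  1+1+1 = 1 carry 1
  1+1+1 = 1 carry 1
  0+0+1 = 1
  0+0 = 0
  0+0 = 0
  1+1 = 0 carry 1
  0+1+1 = 0 carry 1
  1+1+1 = 1 carry 1
  0+0+1 = 1
  0+1 = 1
  1+1 = 0 carry 1
  1+1+1 = 1 carry 1
  1+1+1 = 1 carry 1
  0+1+1 = 0 carry 1
  1+0+1 = 0 carry 1
  0+0+1 = 1
  1+0 = 1
  0+0 = 0
  1+0 = 1
  1+0 = 1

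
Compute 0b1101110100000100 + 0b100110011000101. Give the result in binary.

0b10010100111001001

Add column by column in base 2, right to left:
  0+1 = 1
  0+0 = 0
  1+1 = 0 carry 1
  0+0+1 = 1
  0+0 = 0
  0+0 = 0
  0+1 = 1
  0+1 = 1
  1+0 = 1
  0+0 = 0
  1+1 = 0 carry 1
  1+1+1 = 1 carry 1
  1+0+1 = 0 carry 1
  0+0+1 = 1
  1+1 = 0 carry 1
  1+0+1 = 0 carry 1
  final carry 1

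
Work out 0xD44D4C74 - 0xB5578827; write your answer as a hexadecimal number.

0x1EF5C44D

Subtract column by column in base 16:
  4-7 → D (borrow)
  7-2-1 → 4
  C-8 → 4
  4-8 → C (borrow)
  D-7-1 → 5
  4-5 → F (borrow)
  4-5-1 → E (borrow)
  D-B-1 → 1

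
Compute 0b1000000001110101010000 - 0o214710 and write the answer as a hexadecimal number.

0b1000000001110101010000 = 0x201d50 in hexadecimal.
0o214710 = 0x119c8 in hexadecimal.
Subtract column by column in base 16:
  0-8 → 8 (borrow)
  5-c-1 → 8 (borrow)
  d-9-1 → 3
  1-1 → 0
  0-1 → f (borrow)
  2-0-1 → 1

0x1f0388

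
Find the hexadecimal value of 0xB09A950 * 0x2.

0x161352A0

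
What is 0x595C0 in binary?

0b1011001010111000000

Expand each hex digit to 4 bits: 5=0101 9=1001 5=0101 C=1100 0=0000.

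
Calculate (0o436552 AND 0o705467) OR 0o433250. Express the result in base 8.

0o437652

0o436552 AND 0o705467 = 0o404442.
Then OR with 0o433250.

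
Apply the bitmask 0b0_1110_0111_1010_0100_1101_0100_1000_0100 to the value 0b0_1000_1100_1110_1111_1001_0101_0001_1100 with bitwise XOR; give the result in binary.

0b001101011010010110100000110011000

XOR bit by bit (1 where the bits differ):
  010001100111011111001010100011100
^ 011100111101001001101010010000100
= 001101011010010110100000110011000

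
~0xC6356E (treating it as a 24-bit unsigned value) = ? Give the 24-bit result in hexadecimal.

0x39CA91

Each hex digit d becomes F−d:
  C→3, 6→9, 3→C, 5→A, 6→9, E→1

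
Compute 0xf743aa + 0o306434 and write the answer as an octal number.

0xf743aa = 0o75641652 in octal.
Add column by column in base 8, right to left:
  2+4 = 6
  5+3 = 0 carry 1
  6+4+1 = 3 carry 1
  1+6+1 = 0 carry 1
  4+0+1 = 5
  6+3 = 1 carry 1
  5+0+1 = 6
  7+0 = 7

0o76150306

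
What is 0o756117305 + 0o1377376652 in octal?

0o2355516157

Add column by column in base 8, right to left:
  5+2 = 7
  0+5 = 5
  3+6 = 1 carry 1
  7+6+1 = 6 carry 1
  1+7+1 = 1 carry 1
  1+3+1 = 5
  6+7 = 5 carry 1
  5+7+1 = 5 carry 1
  7+3+1 = 3 carry 1
  0+1+1 = 2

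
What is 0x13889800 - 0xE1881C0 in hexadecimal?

0x5701640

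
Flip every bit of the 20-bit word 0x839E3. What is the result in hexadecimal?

Each hex digit d becomes F−d:
  8→7, 3→C, 9→6, E→1, 3→C

0x7C61C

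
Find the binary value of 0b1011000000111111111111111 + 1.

The trailing 15 digits are 1 (max in base 2), so adding 1 cascades: they roll to 0 and the next digit up increments.

0b1011000001000000000000000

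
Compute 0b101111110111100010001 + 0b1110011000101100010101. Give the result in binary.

Add column by column in base 2, right to left:
  1+1 = 0 carry 1
  0+0+1 = 1
  0+1 = 1
  0+0 = 0
  1+1 = 0 carry 1
  0+0+1 = 1
  0+0 = 0
  0+0 = 0
  1+1 = 0 carry 1
  1+1+1 = 1 carry 1
  1+0+1 = 0 carry 1
  1+1+1 = 1 carry 1
  0+0+1 = 1
  1+0 = 1
  1+0 = 1
  1+1 = 0 carry 1
  1+1+1 = 1 carry 1
  1+0+1 = 0 carry 1
  1+0+1 = 0 carry 1
  0+1+1 = 0 carry 1
  1+1+1 = 1 carry 1
  0+1+1 = 0 carry 1
  final carry 1

0b10100010111101000100110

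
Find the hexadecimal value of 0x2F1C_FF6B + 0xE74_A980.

Add column by column in base 16, right to left:
  B+0 = B
  6+8 = E
  F+9 = 8 carry 1
  F+A+1 = A carry 1
  C+4+1 = 1 carry 1
  1+7+1 = 9
  F+E = D carry 1
  2+0+1 = 3

0x3D91A8EB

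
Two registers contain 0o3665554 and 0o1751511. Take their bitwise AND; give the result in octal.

0o1641510

AND each oct digit independently (no carries):
  3&1=1, 6&7=6, 6&5=4, 5&1=1, 5&5=5, 5&1=1, 4&1=0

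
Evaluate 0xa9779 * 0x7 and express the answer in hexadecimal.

Multiply each base-16 digit by 7, carrying:
  9×7 = 63 → write f carry 3
  7×7+3 = 52 → write 4 carry 3
  7×7+3 = 52 → write 4 carry 3
  9×7+3 = 66 → write 2 carry 4
  a×7+4 = 74 → write a carry 4
  remaining carry: 4

0x4a244f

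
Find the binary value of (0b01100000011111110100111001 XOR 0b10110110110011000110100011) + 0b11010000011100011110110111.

0b110100111001001010001010001

First 0b01100000011111110100111001 XOR 0b10110110110011000110100011 = 0b11010110101100110010011010.
Add column by column in base 2, right to left:
  0+1 = 1
  1+1 = 0 carry 1
  0+1+1 = 0 carry 1
  1+0+1 = 0 carry 1
  1+1+1 = 1 carry 1
  0+1+1 = 0 carry 1
  0+0+1 = 1
  1+1 = 0 carry 1
  0+1+1 = 0 carry 1
  0+1+1 = 0 carry 1
  1+1+1 = 1 carry 1
  1+0+1 = 0 carry 1
  0+0+1 = 1
  0+0 = 0
  1+1 = 0 carry 1
  1+1+1 = 1 carry 1
  0+1+1 = 0 carry 1
  1+0+1 = 0 carry 1
  0+0+1 = 1
  1+0 = 1
  1+0 = 1
  0+0 = 0
  1+1 = 0 carry 1
  0+0+1 = 1
  1+1 = 0 carry 1
  1+1+1 = 1 carry 1
  final carry 1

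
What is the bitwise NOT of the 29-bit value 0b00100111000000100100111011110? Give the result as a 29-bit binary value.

0b11011000111111011011000100001

Invert each bit: 00100111000000100100111011110 → 11011000111111011011000100001.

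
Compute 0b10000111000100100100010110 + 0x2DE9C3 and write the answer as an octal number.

0o222431331

0b10000111000100100100010110 = 0o207044426 in octal.
0x2DE9C3 = 0o13364703 in octal.
Add column by column in base 8, right to left:
  6+3 = 1 carry 1
  2+0+1 = 3
  4+7 = 3 carry 1
  4+4+1 = 1 carry 1
  4+6+1 = 3 carry 1
  0+3+1 = 4
  7+3 = 2 carry 1
  0+1+1 = 2
  2+0 = 2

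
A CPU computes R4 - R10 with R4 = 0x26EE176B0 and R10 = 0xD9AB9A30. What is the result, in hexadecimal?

Subtract column by column in base 16:
  0-0 → 0
  B-3 → 8
  6-A → C (borrow)
  7-9-1 → D (borrow)
  1-B-1 → 5 (borrow)
  E-A-1 → 3
  E-9 → 5
  6-D → 9 (borrow)
  2-0-1 → 1

0x19535DC80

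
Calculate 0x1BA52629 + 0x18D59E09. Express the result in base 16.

0x347AC432

Add column by column in base 16, right to left:
  9+9 = 2 carry 1
  2+0+1 = 3
  6+E = 4 carry 1
  2+9+1 = C
  5+5 = A
  A+D = 7 carry 1
  B+8+1 = 4 carry 1
  1+1+1 = 3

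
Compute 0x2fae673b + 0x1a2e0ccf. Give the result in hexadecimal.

0x49dc740a

Add column by column in base 16, right to left:
  b+f = a carry 1
  3+c+1 = 0 carry 1
  7+c+1 = 4 carry 1
  6+0+1 = 7
  e+e = c carry 1
  a+2+1 = d
  f+a = 9 carry 1
  2+1+1 = 4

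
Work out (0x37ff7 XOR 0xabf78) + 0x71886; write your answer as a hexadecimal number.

0x10d915

First 0x37ff7 XOR 0xabf78 = 0x9c08f.
Add column by column in base 16, right to left:
  f+6 = 5 carry 1
  8+8+1 = 1 carry 1
  0+8+1 = 9
  c+1 = d
  9+7 = 0 carry 1
  final carry 1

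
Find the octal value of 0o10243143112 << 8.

0o4121461445000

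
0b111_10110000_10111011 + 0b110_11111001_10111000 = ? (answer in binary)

Add column by column in base 2, right to left:
  1+0 = 1
  1+0 = 1
  0+0 = 0
  1+1 = 0 carry 1
  1+1+1 = 1 carry 1
  1+1+1 = 1 carry 1
  0+0+1 = 1
  1+1 = 0 carry 1
  0+1+1 = 0 carry 1
  0+0+1 = 1
  0+0 = 0
  0+1 = 1
  1+1 = 0 carry 1
  1+1+1 = 1 carry 1
  0+1+1 = 0 carry 1
  1+1+1 = 1 carry 1
  1+0+1 = 0 carry 1
  1+1+1 = 1 carry 1
  1+1+1 = 1 carry 1
  final carry 1

0b11101010101001110011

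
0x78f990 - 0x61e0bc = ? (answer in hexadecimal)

0x1718d4

Subtract column by column in base 16:
  0-c → 4 (borrow)
  9-b-1 → d (borrow)
  9-0-1 → 8
  f-e → 1
  8-1 → 7
  7-6 → 1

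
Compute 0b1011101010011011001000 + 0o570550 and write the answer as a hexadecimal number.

0b1011101010011011001000 = 0x2EA6C8 in hexadecimal.
0o570550 = 0x2F168 in hexadecimal.
Add column by column in base 16, right to left:
  8+8 = 0 carry 1
  C+6+1 = 3 carry 1
  6+1+1 = 8
  A+F = 9 carry 1
  E+2+1 = 1 carry 1
  2+0+1 = 3

0x319830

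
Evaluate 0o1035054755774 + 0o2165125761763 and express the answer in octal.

Add column by column in base 8, right to left:
  4+3 = 7
  7+6 = 5 carry 1
  7+7+1 = 7 carry 1
  5+1+1 = 7
  5+6 = 3 carry 1
  7+7+1 = 7 carry 1
  4+5+1 = 2 carry 1
  5+2+1 = 0 carry 1
  0+1+1 = 2
  5+5 = 2 carry 1
  3+6+1 = 2 carry 1
  0+1+1 = 2
  1+2 = 3

0o3222202737757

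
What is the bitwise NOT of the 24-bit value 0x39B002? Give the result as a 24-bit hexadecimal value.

0xC64FFD

Each hex digit d becomes F−d:
  3→C, 9→6, B→4, 0→F, 0→F, 2→D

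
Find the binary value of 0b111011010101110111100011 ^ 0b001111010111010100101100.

0b110100000010100011001111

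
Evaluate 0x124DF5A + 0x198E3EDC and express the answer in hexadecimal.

0x1AB31E36

Add column by column in base 16, right to left:
  A+C = 6 carry 1
  5+D+1 = 3 carry 1
  F+E+1 = E carry 1
  D+3+1 = 1 carry 1
  4+E+1 = 3 carry 1
  2+8+1 = B
  1+9 = A
  0+1 = 1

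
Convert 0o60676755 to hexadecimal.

0xc37ded

Each octal digit is 3 bits: 6=110 0=000 6=110 7=111 6=110 7=111 5=101 5=101.
Group the bits into nibbles: 1100 0011 0111 1101 1110 1101 → c37ded.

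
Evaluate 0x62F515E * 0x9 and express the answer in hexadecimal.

0x37A9DC4E

Multiply each base-16 digit by 9, carrying:
  E×9 = 126 → write E carry 7
  5×9+7 = 52 → write 4 carry 3
  1×9+3 = 12 → write C
  5×9 = 45 → write D carry 2
  F×9+2 = 137 → write 9 carry 8
  2×9+8 = 26 → write A carry 1
  6×9+1 = 55 → write 7 carry 3
  remaining carry: 3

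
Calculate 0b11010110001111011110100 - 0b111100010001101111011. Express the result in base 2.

0b10011001111101101111001

Subtract column by column in base 2:
  0-1 → 1 (borrow)
  0-1-1 → 0 (borrow)
  1-0-1 → 0
  0-1 → 1 (borrow)
  1-1-1 → 1 (borrow)
  1-1-1 → 1 (borrow)
  1-1-1 → 1 (borrow)
  1-0-1 → 0
  0-1 → 1 (borrow)
  1-1-1 → 1 (borrow)
  1-0-1 → 0
  1-0 → 1
  1-0 → 1
  0-1 → 1 (borrow)
  0-0-1 → 1 (borrow)
  0-0-1 → 1 (borrow)
  1-0-1 → 0
  1-1 → 0
  0-1 → 1 (borrow)
  1-1-1 → 1 (borrow)
  0-1-1 → 0 (borrow)
  1-0-1 → 0
  1-0 → 1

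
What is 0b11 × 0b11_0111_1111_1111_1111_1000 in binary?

Multiply each base-2 digit by 3, carrying:
  0×3 = 0 → write 0
  0×3 = 0 → write 0
  0×3 = 0 → write 0
  1×3 = 3 → write 1 carry 1
  1×3+1 = 4 → write 0 carry 2
  1×3+2 = 5 → write 1 carry 2
  1×3+2 = 5 → write 1 carry 2
  1×3+2 = 5 → write 1 carry 2
  1×3+2 = 5 → write 1 carry 2
  1×3+2 = 5 → write 1 carry 2
  1×3+2 = 5 → write 1 carry 2
  1×3+2 = 5 → write 1 carry 2
  1×3+2 = 5 → write 1 carry 2
  1×3+2 = 5 → write 1 carry 2
  1×3+2 = 5 → write 1 carry 2
  1×3+2 = 5 → write 1 carry 2
  1×3+2 = 5 → write 1 carry 2
  1×3+2 = 5 → write 1 carry 2
  1×3+2 = 5 → write 1 carry 2
  0×3+2 = 2 → write 0 carry 1
  1×3+1 = 4 → write 0 carry 2
  1×3+2 = 5 → write 1 carry 2
  remaining carry: 10

0b101001111111111111101000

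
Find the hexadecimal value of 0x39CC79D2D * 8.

Multiply each base-16 digit by 8, carrying:
  D×8 = 104 → write 8 carry 6
  2×8+6 = 22 → write 6 carry 1
  D×8+1 = 105 → write 9 carry 6
  9×8+6 = 78 → write E carry 4
  7×8+4 = 60 → write C carry 3
  C×8+3 = 99 → write 3 carry 6
  C×8+6 = 102 → write 6 carry 6
  9×8+6 = 78 → write E carry 4
  3×8+4 = 28 → write C carry 1
  remaining carry: 1

0x1CE63CE968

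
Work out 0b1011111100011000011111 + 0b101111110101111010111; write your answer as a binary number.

Add column by column in base 2, right to left:
  1+1 = 0 carry 1
  1+1+1 = 1 carry 1
  1+1+1 = 1 carry 1
  1+0+1 = 0 carry 1
  1+1+1 = 1 carry 1
  0+0+1 = 1
  0+1 = 1
  0+1 = 1
  0+1 = 1
  1+1 = 0 carry 1
  1+0+1 = 0 carry 1
  0+1+1 = 0 carry 1
  0+0+1 = 1
  0+1 = 1
  1+1 = 0 carry 1
  1+1+1 = 1 carry 1
  1+1+1 = 1 carry 1
  1+1+1 = 1 carry 1
  1+1+1 = 1 carry 1
  1+0+1 = 0 carry 1
  0+1+1 = 0 carry 1
  1+0+1 = 0 carry 1
  final carry 1

0b10001111011000111110110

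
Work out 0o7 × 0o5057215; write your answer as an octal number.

0o43512733

Multiply each base-8 digit by 7, carrying:
  5×7 = 35 → write 3 carry 4
  1×7+4 = 11 → write 3 carry 1
  2×7+1 = 15 → write 7 carry 1
  7×7+1 = 50 → write 2 carry 6
  5×7+6 = 41 → write 1 carry 5
  0×7+5 = 5 → write 5
  5×7 = 35 → write 3 carry 4
  remaining carry: 4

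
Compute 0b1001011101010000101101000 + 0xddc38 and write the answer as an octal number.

0o117076640

0b1001011101010000101101000 = 0o113520550 in octal.
0xddc38 = 0o3356070 in octal.
Add column by column in base 8, right to left:
  0+0 = 0
  5+7 = 4 carry 1
  5+0+1 = 6
  0+6 = 6
  2+5 = 7
  5+3 = 0 carry 1
  3+3+1 = 7
  1+0 = 1
  1+0 = 1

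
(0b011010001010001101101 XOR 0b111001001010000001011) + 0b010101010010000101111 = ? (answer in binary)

0b111000010010010010101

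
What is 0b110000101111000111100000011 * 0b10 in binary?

0b1100001011110001111000000110

Multiply each base-2 digit by 2, carrying:
  1×2 = 2 → write 0 carry 1
  1×2+1 = 3 → write 1 carry 1
  0×2+1 = 1 → write 1
  0×2 = 0 → write 0
  0×2 = 0 → write 0
  0×2 = 0 → write 0
  0×2 = 0 → write 0
  0×2 = 0 → write 0
  1×2 = 2 → write 0 carry 1
  1×2+1 = 3 → write 1 carry 1
  1×2+1 = 3 → write 1 carry 1
  1×2+1 = 3 → write 1 carry 1
  0×2+1 = 1 → write 1
  0×2 = 0 → write 0
  0×2 = 0 → write 0
  1×2 = 2 → write 0 carry 1
  1×2+1 = 3 → write 1 carry 1
  1×2+1 = 3 → write 1 carry 1
  1×2+1 = 3 → write 1 carry 1
  0×2+1 = 1 → write 1
  1×2 = 2 → write 0 carry 1
  0×2+1 = 1 → write 1
  0×2 = 0 → write 0
  0×2 = 0 → write 0
  0×2 = 0 → write 0
  1×2 = 2 → write 0 carry 1
  1×2+1 = 3 → write 1 carry 1
  remaining carry: 1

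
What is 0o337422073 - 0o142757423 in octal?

Subtract column by column in base 8:
  3-3 → 0
  7-2 → 5
  0-4 → 4 (borrow)
  2-7-1 → 2 (borrow)
  2-5-1 → 4 (borrow)
  4-7-1 → 4 (borrow)
  7-2-1 → 4
  3-4 → 7 (borrow)
  3-1-1 → 1

0o174442450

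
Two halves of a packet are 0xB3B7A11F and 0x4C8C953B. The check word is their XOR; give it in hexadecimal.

XOR each hex digit independently (no carries):
  B^4=F, 3^C=F, B^8=3, 7^C=B, A^9=3, 1^5=4, 1^3=2, F^B=4

0xFF3B3424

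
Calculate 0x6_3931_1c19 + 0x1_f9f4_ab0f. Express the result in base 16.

0x83325c728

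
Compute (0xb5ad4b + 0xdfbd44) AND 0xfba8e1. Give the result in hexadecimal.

0x912881

Add column by column in base 16, right to left:
  b+4 = f
  4+4 = 8
  d+d = a carry 1
  a+b+1 = 6 carry 1
  5+f+1 = 5 carry 1
  b+d+1 = 9 carry 1
  final carry 1
Sum = 0x1956a8f; now AND with 0xfba8e1:
  1&0=0, 9&f=9, 5&b=1, 6&a=2, a&8=8, 8&e=8, f&1=1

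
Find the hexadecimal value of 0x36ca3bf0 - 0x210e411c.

Subtract column by column in base 16:
  0-c → 4 (borrow)
  f-1-1 → d
  b-1 → a
  3-4 → f (borrow)
  a-e-1 → b (borrow)
  c-0-1 → b
  6-1 → 5
  3-2 → 1

0x15bbfad4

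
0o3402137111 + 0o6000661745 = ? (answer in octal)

0o11403021056

Add column by column in base 8, right to left:
  1+5 = 6
  1+4 = 5
  1+7 = 0 carry 1
  7+1+1 = 1 carry 1
  3+6+1 = 2 carry 1
  1+6+1 = 0 carry 1
  2+0+1 = 3
  0+0 = 0
  4+0 = 4
  3+6 = 1 carry 1
  final carry 1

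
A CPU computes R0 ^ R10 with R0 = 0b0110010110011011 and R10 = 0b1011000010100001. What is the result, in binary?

0b1101010100111010

XOR bit by bit (1 where the bits differ):
  0110010110011011
^ 1011000010100001
= 1101010100111010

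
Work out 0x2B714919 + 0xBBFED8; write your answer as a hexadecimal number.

0x2C2D47F1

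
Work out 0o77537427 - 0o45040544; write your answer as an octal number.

0o32476663

Subtract column by column in base 8:
  7-4 → 3
  2-4 → 6 (borrow)
  4-5-1 → 6 (borrow)
  7-0-1 → 6
  3-4 → 7 (borrow)
  5-0-1 → 4
  7-5 → 2
  7-4 → 3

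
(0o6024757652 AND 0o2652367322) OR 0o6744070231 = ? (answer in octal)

0o6744377233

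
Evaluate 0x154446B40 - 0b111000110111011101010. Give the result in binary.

0x154446B40 = 0b101010100010001000110101101000000 in binary.
Subtract column by column in base 2:
  0-0 → 0
  0-1 → 1 (borrow)
  0-0-1 → 1 (borrow)
  0-1-1 → 0 (borrow)
  0-0-1 → 1 (borrow)
  0-1-1 → 0 (borrow)
  1-1-1 → 1 (borrow)
  0-1-1 → 0 (borrow)
  1-0-1 → 0
  1-1 → 0
  0-1 → 1 (borrow)
  1-1-1 → 1 (borrow)
  0-0-1 → 1 (borrow)
  1-1-1 → 1 (borrow)
  1-1-1 → 1 (borrow)
  0-0-1 → 1 (borrow)
  0-0-1 → 1 (borrow)
  0-0-1 → 1 (borrow)
  1-1-1 → 1 (borrow)
  0-1-1 → 0 (borrow)
  0-1-1 → 0 (borrow)
  0-0-1 → 1 (borrow)
  1-0-1 → 0
  0-0 → 0
  0-0 → 0
  0-0 → 0
  1-0 → 1
  0-0 → 0
  1-0 → 1
  0-0 → 0
  1-0 → 1
  0-0 → 0
  1-0 → 1

0b101010100001001111111110001010110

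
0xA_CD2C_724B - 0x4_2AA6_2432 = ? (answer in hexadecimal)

Subtract column by column in base 16:
  B-2 → 9
  4-3 → 1
  2-4 → E (borrow)
  7-2-1 → 4
  C-6 → 6
  2-A → 8 (borrow)
  D-A-1 → 2
  C-2 → A
  A-4 → 6

0x6A2864E19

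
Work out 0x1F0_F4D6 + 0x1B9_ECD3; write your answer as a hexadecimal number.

0x3AAE1A9

Add column by column in base 16, right to left:
  6+3 = 9
  D+D = A carry 1
  4+C+1 = 1 carry 1
  F+E+1 = E carry 1
  0+9+1 = A
  F+B = A carry 1
  1+1+1 = 3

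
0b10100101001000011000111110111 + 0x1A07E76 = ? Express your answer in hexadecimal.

0x1644B06D

0b10100101001000011000111110111 = 0x14A431F7 in hexadecimal.
Add column by column in base 16, right to left:
  7+6 = D
  F+7 = 6 carry 1
  1+E+1 = 0 carry 1
  3+7+1 = B
  4+0 = 4
  A+A = 4 carry 1
  4+1+1 = 6
  1+0 = 1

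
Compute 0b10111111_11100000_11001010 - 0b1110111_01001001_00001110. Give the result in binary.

0b10010001001011110111100

Subtract column by column in base 2:
  0-0 → 0
  1-1 → 0
  0-1 → 1 (borrow)
  1-1-1 → 1 (borrow)
  0-0-1 → 1 (borrow)
  0-0-1 → 1 (borrow)
  1-0-1 → 0
  1-0 → 1
  0-1 → 1 (borrow)
  0-0-1 → 1 (borrow)
  0-0-1 → 1 (borrow)
  0-1-1 → 0 (borrow)
  0-0-1 → 1 (borrow)
  1-0-1 → 0
  1-1 → 0
  1-0 → 1
  1-1 → 0
  1-1 → 0
  1-1 → 0
  1-0 → 1
  1-1 → 0
  1-1 → 0
  0-1 → 1 (borrow)
  1-0-1 → 0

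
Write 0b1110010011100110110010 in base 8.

0o16234662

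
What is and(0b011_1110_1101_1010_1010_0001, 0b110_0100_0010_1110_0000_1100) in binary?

0b01001000000101000000000

AND bit by bit (1 only where both bits are 1):
  01111101101101010100001
& 11001000010111000001100
= 01001000000101000000000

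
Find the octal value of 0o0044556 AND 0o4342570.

0o0040550

AND each oct digit independently (no carries):
  0&4=0, 0&3=0, 4&4=4, 4&2=0, 5&5=5, 5&7=5, 6&0=0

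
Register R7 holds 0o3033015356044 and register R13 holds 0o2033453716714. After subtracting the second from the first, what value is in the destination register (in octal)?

0o777341437130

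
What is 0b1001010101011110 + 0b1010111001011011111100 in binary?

0b1011000010110001011010

Add column by column in base 2, right to left:
  0+0 = 0
  1+0 = 1
  1+1 = 0 carry 1
  1+1+1 = 1 carry 1
  1+1+1 = 1 carry 1
  0+1+1 = 0 carry 1
  1+1+1 = 1 carry 1
  0+1+1 = 0 carry 1
  1+0+1 = 0 carry 1
  0+1+1 = 0 carry 1
  1+1+1 = 1 carry 1
  0+0+1 = 1
  1+1 = 0 carry 1
  0+0+1 = 1
  0+0 = 0
  1+1 = 0 carry 1
  0+1+1 = 0 carry 1
  0+1+1 = 0 carry 1
  0+0+1 = 1
  0+1 = 1
  0+0 = 0
  0+1 = 1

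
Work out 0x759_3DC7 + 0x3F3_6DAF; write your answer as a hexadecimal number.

Add column by column in base 16, right to left:
  7+F = 6 carry 1
  C+A+1 = 7 carry 1
  D+D+1 = B carry 1
  3+6+1 = A
  9+3 = C
  5+F = 4 carry 1
  7+3+1 = B

0xB4CAB76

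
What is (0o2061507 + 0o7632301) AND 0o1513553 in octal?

0o1510010

Add column by column in base 8, right to left:
  7+1 = 0 carry 1
  0+0+1 = 1
  5+3 = 0 carry 1
  1+2+1 = 4
  6+3 = 1 carry 1
  0+6+1 = 7
  2+7 = 1 carry 1
  final carry 1
Sum = 0o11714010; now AND with 0o1513553:
  1&0=0, 1&1=1, 7&5=5, 1&1=1, 4&3=0, 0&5=0, 1&5=1, 0&3=0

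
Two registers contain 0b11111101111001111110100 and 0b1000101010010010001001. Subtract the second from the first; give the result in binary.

Subtract column by column in base 2:
  0-1 → 1 (borrow)
  0-0-1 → 1 (borrow)
  1-0-1 → 0
  0-1 → 1 (borrow)
  1-0-1 → 0
  1-0 → 1
  1-0 → 1
  1-1 → 0
  1-0 → 1
  1-0 → 1
  0-1 → 1 (borrow)
  0-0-1 → 1 (borrow)
  1-0-1 → 0
  1-1 → 0
  1-0 → 1
  1-1 → 0
  0-0 → 0
  1-1 → 0
  1-0 → 1
  1-0 → 1
  1-0 → 1
  1-1 → 0
  1-0 → 1

0b10111000100111101101011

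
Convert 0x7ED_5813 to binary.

Expand each hex digit to 4 bits: 7=0111 E=1110 D=1101 5=0101 8=1000 1=0001 3=0011.

0b111111011010101100000010011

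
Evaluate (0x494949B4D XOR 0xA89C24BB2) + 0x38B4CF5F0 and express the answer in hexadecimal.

0x11A8A3C6EF

First 0x494949B4D XOR 0xA89C24BB2 = 0xE1D56D0FF.
Add column by column in base 16, right to left:
  F+0 = F
  F+F = E carry 1
  0+5+1 = 6
  D+F = C carry 1
  6+C+1 = 3 carry 1
  5+4+1 = A
  D+B = 8 carry 1
  1+8+1 = A
  E+3 = 1 carry 1
  final carry 1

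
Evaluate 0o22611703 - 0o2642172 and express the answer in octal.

0o17747511

Subtract column by column in base 8:
  3-2 → 1
  0-7 → 1 (borrow)
  7-1-1 → 5
  1-2 → 7 (borrow)
  1-4-1 → 4 (borrow)
  6-6-1 → 7 (borrow)
  2-2-1 → 7 (borrow)
  2-0-1 → 1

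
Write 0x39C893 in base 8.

0o16344223

Expand each hex digit to 4 bits: 3=0011 9=1001 C=1100 8=1000 9=1001 3=0011.
Group the bits in threes: 001 110 011 100 100 010 010 011 → 16344223.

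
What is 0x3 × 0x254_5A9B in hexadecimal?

0x6FD0FD1

Multiply each base-16 digit by 3, carrying:
  B×3 = 33 → write 1 carry 2
  9×3+2 = 29 → write D carry 1
  A×3+1 = 31 → write F carry 1
  5×3+1 = 16 → write 0 carry 1
  4×3+1 = 13 → write D
  5×3 = 15 → write F
  2×3 = 6 → write 6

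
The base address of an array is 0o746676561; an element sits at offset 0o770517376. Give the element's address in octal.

0o1737416157

Add column by column in base 8, right to left:
  1+6 = 7
  6+7 = 5 carry 1
  5+3+1 = 1 carry 1
  6+7+1 = 6 carry 1
  7+1+1 = 1 carry 1
  6+5+1 = 4 carry 1
  6+0+1 = 7
  4+7 = 3 carry 1
  7+7+1 = 7 carry 1
  final carry 1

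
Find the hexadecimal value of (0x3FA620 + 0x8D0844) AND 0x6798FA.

Add column by column in base 16, right to left:
  0+4 = 4
  2+4 = 6
  6+8 = E
  A+0 = A
  F+D = C carry 1
  3+8+1 = C
Sum = 0xCCAE64; now AND with 0x6798FA:
  C&6=4, C&7=4, A&9=8, E&8=8, 6&F=6, 4&A=0

0x448860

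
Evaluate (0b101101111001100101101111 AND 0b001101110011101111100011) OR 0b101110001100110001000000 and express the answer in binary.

0b101111111101110101100011

0b101101111001100101101111 AND 0b001101110011101111100011 = 0b001101110001100101100011.
Then OR with 0b101110001100110001000000.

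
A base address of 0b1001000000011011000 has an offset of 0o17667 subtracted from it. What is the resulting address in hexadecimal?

0x46121

0b1001000000011011000 = 0x480D8 in hexadecimal.
0o17667 = 0x1FB7 in hexadecimal.
Subtract column by column in base 16:
  8-7 → 1
  D-B → 2
  0-F → 1 (borrow)
  8-1-1 → 6
  4-0 → 4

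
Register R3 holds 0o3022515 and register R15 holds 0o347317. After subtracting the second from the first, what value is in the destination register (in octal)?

Subtract column by column in base 8:
  5-7 → 6 (borrow)
  1-1-1 → 7 (borrow)
  5-3-1 → 1
  2-7 → 3 (borrow)
  2-4-1 → 5 (borrow)
  0-3-1 → 4 (borrow)
  3-0-1 → 2

0o2453176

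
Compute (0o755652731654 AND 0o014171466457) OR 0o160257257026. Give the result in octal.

0o174257677476

0o755652731654 AND 0o014171466457 = 0o014050420454.
Then OR with 0o160257257026.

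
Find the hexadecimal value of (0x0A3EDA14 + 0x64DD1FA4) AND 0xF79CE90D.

Add column by column in base 16, right to left:
  4+4 = 8
  1+A = B
  A+F = 9 carry 1
  D+1+1 = F
  E+D = B carry 1
  3+D+1 = 1 carry 1
  A+4+1 = F
  0+6 = 6
Sum = 0x6F1BF9B8; now AND with 0xF79CE90D:
  6&F=6, F&7=7, 1&9=1, B&C=8, F&E=E, 9&9=9, B&0=0, 8&D=8

0x6718E908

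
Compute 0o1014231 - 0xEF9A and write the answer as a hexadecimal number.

0x328FF

0o1014231 = 0x41899 in hexadecimal.
Subtract column by column in base 16:
  9-A → F (borrow)
  9-9-1 → F (borrow)
  8-F-1 → 8 (borrow)
  1-E-1 → 2 (borrow)
  4-0-1 → 3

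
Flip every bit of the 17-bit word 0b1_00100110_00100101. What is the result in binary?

Invert each bit: 10010011000100101 → 01101100111011010.

0b01101100111011010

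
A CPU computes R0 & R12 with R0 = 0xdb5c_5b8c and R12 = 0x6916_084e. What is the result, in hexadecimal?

0x4914080c

AND each hex digit independently (no carries):
  d&6=4, b&9=9, 5&1=1, c&6=4, 5&0=0, b&8=8, 8&4=0, c&e=c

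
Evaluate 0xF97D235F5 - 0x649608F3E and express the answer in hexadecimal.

0x94E71A6B7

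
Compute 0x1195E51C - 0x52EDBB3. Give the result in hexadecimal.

0xC670969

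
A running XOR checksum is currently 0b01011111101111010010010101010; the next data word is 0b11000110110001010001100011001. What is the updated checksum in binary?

XOR bit by bit (1 where the bits differ):
  01011111101111010010010101010
^ 11000110110001010001100011001
= 10011001011110000011110110011

0b10011001011110000011110110011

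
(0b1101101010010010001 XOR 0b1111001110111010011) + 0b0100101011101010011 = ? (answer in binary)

0b111010000010010101

First 0b1101101010010010001 XOR 0b1111001110111010011 = 0b0010100100101000010.
Add column by column in base 2, right to left:
  0+1 = 1
  1+1 = 0 carry 1
  0+0+1 = 1
  0+0 = 0
  0+1 = 1
  0+0 = 0
  1+1 = 0 carry 1
  0+0+1 = 1
  1+1 = 0 carry 1
  0+1+1 = 0 carry 1
  0+1+1 = 0 carry 1
  1+0+1 = 0 carry 1
  0+1+1 = 0 carry 1
  0+0+1 = 1
  1+1 = 0 carry 1
  0+0+1 = 1
  1+0 = 1
  0+1 = 1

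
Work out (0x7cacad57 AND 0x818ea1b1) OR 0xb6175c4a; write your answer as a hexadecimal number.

0xb69ffd5b

0x7cacad57 AND 0x818ea1b1 = 0x008ca111.
Then OR with 0xb6175c4a.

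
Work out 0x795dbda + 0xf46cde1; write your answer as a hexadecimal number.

0x16dca9bb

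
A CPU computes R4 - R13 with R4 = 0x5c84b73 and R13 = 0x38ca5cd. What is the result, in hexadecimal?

Subtract column by column in base 16:
  3-d → 6 (borrow)
  7-c-1 → a (borrow)
  b-5-1 → 5
  4-a → a (borrow)
  8-c-1 → b (borrow)
  c-8-1 → 3
  5-3 → 2

0x23ba5a6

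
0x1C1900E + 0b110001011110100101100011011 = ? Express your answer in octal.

0x1C1900E = 0o160310016 in octal.
0b110001011110100101100011011 = 0o613645433 in octal.
Add column by column in base 8, right to left:
  6+3 = 1 carry 1
  1+3+1 = 5
  0+4 = 4
  0+5 = 5
  1+4 = 5
  3+6 = 1 carry 1
  0+3+1 = 4
  6+1 = 7
  1+6 = 7

0o774155451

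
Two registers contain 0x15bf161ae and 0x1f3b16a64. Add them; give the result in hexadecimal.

0x34fa2cc12

Add column by column in base 16, right to left:
  e+4 = 2 carry 1
  a+6+1 = 1 carry 1
  1+a+1 = c
  6+6 = c
  1+1 = 2
  f+b = a carry 1
  b+3+1 = f
  5+f = 4 carry 1
  1+1+1 = 3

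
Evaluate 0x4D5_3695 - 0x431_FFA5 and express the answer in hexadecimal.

Subtract column by column in base 16:
  5-5 → 0
  9-A → F (borrow)
  6-F-1 → 6 (borrow)
  3-F-1 → 3 (borrow)
  5-1-1 → 3
  D-3 → A
  4-4 → 0

0xA336F0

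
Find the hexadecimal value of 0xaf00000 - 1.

0xaefffff

The trailing 5 digits are 0, so subtracting 1 borrows through: they become F and the next digit up decrements.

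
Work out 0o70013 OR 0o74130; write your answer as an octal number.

OR each oct digit independently (no carries):
  7|7=7, 0|4=4, 0|1=1, 1|3=3, 3|0=3

0o74133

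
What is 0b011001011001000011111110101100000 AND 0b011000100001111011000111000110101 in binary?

0b011000000001000011000110000100000

AND bit by bit (1 only where both bits are 1):
  011001011001000011111110101100000
& 011000100001111011000111000110101
= 011000000001000011000110000100000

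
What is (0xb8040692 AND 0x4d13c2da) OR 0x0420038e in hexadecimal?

0xc20039e

0xb8040692 AND 0x4d13c2da = 0x08000292.
Then OR with 0x0420038e.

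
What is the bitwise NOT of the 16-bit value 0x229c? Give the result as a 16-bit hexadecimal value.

Each hex digit d becomes f−d:
  2→d, 2→d, 9→6, c→3

0xdd63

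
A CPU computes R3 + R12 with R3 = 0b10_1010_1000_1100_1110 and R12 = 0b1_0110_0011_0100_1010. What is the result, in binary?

0b1000000110000011000

Add column by column in base 2, right to left:
  0+0 = 0
  1+1 = 0 carry 1
  1+0+1 = 0 carry 1
  1+1+1 = 1 carry 1
  0+0+1 = 1
  0+0 = 0
  1+1 = 0 carry 1
  1+0+1 = 0 carry 1
  0+1+1 = 0 carry 1
  0+1+1 = 0 carry 1
  0+0+1 = 1
  1+0 = 1
  0+0 = 0
  1+1 = 0 carry 1
  0+1+1 = 0 carry 1
  1+0+1 = 0 carry 1
  0+1+1 = 0 carry 1
  1+0+1 = 0 carry 1
  final carry 1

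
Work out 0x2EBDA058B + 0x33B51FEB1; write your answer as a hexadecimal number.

0x6272C043C

Add column by column in base 16, right to left:
  B+1 = C
  8+B = 3 carry 1
  5+E+1 = 4 carry 1
  0+F+1 = 0 carry 1
  A+1+1 = C
  D+5 = 2 carry 1
  B+B+1 = 7 carry 1
  E+3+1 = 2 carry 1
  2+3+1 = 6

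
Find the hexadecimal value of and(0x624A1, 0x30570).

AND each hex digit independently (no carries):
  6&3=2, 2&0=0, 4&5=4, A&7=2, 1&0=0

0x20420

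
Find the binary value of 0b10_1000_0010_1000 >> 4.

0b1010000010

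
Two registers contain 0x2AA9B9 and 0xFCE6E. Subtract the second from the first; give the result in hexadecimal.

Subtract column by column in base 16:
  9-E → B (borrow)
  B-6-1 → 4
  9-E → B (borrow)
  A-C-1 → D (borrow)
  A-F-1 → A (borrow)
  2-0-1 → 1

0x1ADB4B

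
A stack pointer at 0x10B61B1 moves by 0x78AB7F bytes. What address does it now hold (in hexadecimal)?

Add column by column in base 16, right to left:
  1+F = 0 carry 1
  B+7+1 = 3 carry 1
  1+B+1 = D
  6+A = 0 carry 1
  B+8+1 = 4 carry 1
  0+7+1 = 8
  1+0 = 1

0x1840D30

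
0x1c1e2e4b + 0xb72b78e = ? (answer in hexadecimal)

0x2790e5d9

Add column by column in base 16, right to left:
  b+e = 9 carry 1
  4+8+1 = d
  e+7 = 5 carry 1
  2+b+1 = e
  e+2 = 0 carry 1
  1+7+1 = 9
  c+b = 7 carry 1
  1+0+1 = 2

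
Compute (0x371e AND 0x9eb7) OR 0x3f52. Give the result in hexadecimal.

0x371e AND 0x9eb7 = 0x1616.
Then OR with 0x3f52.

0x3f56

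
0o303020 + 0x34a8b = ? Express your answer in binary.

0b1001101000010011011

0o303020 = 0b11000011000010000 in binary.
0x34a8b = 0b110100101010001011 in binary.
Add column by column in base 2, right to left:
  0+1 = 1
  0+1 = 1
  0+0 = 0
  0+1 = 1
  1+0 = 1
  0+0 = 0
  0+0 = 0
  0+1 = 1
  0+0 = 0
  1+1 = 0 carry 1
  1+0+1 = 0 carry 1
  0+1+1 = 0 carry 1
  0+0+1 = 1
  0+0 = 0
  0+1 = 1
  1+0 = 1
  1+1 = 0 carry 1
  0+1+1 = 0 carry 1
  final carry 1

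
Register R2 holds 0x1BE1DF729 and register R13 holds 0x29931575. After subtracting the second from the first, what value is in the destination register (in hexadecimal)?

0x1948AE1B4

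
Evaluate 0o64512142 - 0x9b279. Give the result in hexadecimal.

0xc8e1e9

0o64512142 = 0xd29462 in hexadecimal.
Subtract column by column in base 16:
  2-9 → 9 (borrow)
  6-7-1 → e (borrow)
  4-2-1 → 1
  9-b → e (borrow)
  2-9-1 → 8 (borrow)
  d-0-1 → c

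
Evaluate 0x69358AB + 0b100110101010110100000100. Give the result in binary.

0b111001011100000010110101111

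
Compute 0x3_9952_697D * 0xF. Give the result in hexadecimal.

Multiply each base-16 digit by 15, carrying:
  D×15 = 195 → write 3 carry 12
  7×15+12 = 117 → write 5 carry 7
  9×15+7 = 142 → write E carry 8
  6×15+8 = 98 → write 2 carry 6
  2×15+6 = 36 → write 4 carry 2
  5×15+2 = 77 → write D carry 4
  9×15+4 = 139 → write B carry 8
  9×15+8 = 143 → write F carry 8
  3×15+8 = 53 → write 5 carry 3
  remaining carry: 3

0x35FBD42E53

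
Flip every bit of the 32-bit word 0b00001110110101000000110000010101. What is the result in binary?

0b11110001001010111111001111101010

Invert each bit: 00001110110101000000110000010101 → 11110001001010111111001111101010.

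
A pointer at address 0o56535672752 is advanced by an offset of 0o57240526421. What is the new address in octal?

0o135776421373

Add column by column in base 8, right to left:
  2+1 = 3
  5+2 = 7
  7+4 = 3 carry 1
  2+6+1 = 1 carry 1
  7+2+1 = 2 carry 1
  6+5+1 = 4 carry 1
  5+0+1 = 6
  3+4 = 7
  5+2 = 7
  6+7 = 5 carry 1
  5+5+1 = 3 carry 1
  final carry 1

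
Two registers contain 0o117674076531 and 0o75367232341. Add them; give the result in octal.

0o215263331072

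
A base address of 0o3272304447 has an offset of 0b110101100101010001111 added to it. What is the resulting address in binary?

0o3272304447 = 0b11010111010011000100100100111 in binary.
Add column by column in base 2, right to left:
  1+1 = 0 carry 1
  1+1+1 = 1 carry 1
  1+1+1 = 1 carry 1
  0+1+1 = 0 carry 1
  0+0+1 = 1
  1+0 = 1
  0+0 = 0
  0+1 = 1
  1+0 = 1
  0+1 = 1
  0+0 = 0
  1+1 = 0 carry 1
  0+0+1 = 1
  0+0 = 0
  0+1 = 1
  1+1 = 0 carry 1
  1+0+1 = 0 carry 1
  0+1+1 = 0 carry 1
  0+0+1 = 1
  1+1 = 0 carry 1
  0+1+1 = 0 carry 1
  1+0+1 = 0 carry 1
  1+0+1 = 0 carry 1
  1+0+1 = 0 carry 1
  0+0+1 = 1
  1+0 = 1
  0+0 = 0
  1+0 = 1
  1+0 = 1

0b11011000001000101001110110110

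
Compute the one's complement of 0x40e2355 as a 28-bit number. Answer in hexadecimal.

0xbf1dcaa

Each hex digit d becomes f−d:
  4→b, 0→f, e→1, 2→d, 3→c, 5→a, 5→a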